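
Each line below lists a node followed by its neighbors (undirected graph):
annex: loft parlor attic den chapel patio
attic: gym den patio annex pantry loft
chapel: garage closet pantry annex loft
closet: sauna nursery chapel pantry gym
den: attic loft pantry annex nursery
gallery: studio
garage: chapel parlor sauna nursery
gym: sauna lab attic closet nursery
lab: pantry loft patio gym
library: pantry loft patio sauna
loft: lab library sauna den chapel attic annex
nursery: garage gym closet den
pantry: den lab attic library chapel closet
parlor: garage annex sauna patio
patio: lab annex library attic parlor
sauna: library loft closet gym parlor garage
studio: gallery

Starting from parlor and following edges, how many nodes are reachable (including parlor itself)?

15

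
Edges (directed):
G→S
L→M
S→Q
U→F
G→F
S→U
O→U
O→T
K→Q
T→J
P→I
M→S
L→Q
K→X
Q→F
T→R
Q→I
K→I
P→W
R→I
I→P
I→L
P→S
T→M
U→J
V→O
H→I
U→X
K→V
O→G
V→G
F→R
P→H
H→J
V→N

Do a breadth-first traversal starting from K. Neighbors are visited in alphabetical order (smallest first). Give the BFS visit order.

K -> I -> Q -> V -> X -> L -> P -> F -> G -> N -> O -> M -> H -> S -> W -> R -> T -> U -> J

Visit K; enqueue I, Q, V, X → queue [I, Q, V, X]
Visit I; enqueue L, P → queue [Q, V, X, L, P]
Visit Q; enqueue F → queue [V, X, L, P, F]
Visit V; enqueue G, N, O → queue [X, L, P, F, G, N, O]
Visit X → queue [L, P, F, G, N, O]
Visit L; enqueue M → queue [P, F, G, N, O, M]
Visit P; enqueue H, S, W → queue [F, G, N, O, M, H, S, W]
Visit F; enqueue R → queue [G, N, O, M, H, S, W, R]
Visit G → queue [N, O, M, H, S, W, R]
Visit N → queue [O, M, H, S, W, R]
Visit O; enqueue T, U → queue [M, H, S, W, R, T, U]
Visit M → queue [H, S, W, R, T, U]
Visit H; enqueue J → queue [S, W, R, T, U, J]
Visit S → queue [W, R, T, U, J]
Visit W → queue [R, T, U, J]
Visit R → queue [T, U, J]
Visit T → queue [U, J]
Visit U → queue [J]
Visit J → queue []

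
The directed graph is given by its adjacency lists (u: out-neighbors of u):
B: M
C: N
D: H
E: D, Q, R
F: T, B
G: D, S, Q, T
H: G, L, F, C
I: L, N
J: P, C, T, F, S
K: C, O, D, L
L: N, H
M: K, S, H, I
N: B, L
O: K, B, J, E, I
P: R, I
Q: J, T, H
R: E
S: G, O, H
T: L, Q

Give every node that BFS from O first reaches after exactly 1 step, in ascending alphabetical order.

B, E, I, J, K

Level 0: O
Level 1: B, E, I, J, K
Level 2: C, D, F, L, M, N, P, Q, R, S, T
Level 3: G, H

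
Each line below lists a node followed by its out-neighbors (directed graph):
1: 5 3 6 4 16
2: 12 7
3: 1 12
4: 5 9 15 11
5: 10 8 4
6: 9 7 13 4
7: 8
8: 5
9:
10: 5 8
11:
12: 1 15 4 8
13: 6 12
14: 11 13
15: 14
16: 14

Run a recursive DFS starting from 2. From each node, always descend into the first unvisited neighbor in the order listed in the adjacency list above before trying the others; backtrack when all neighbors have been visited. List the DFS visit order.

2, 12, 1, 5, 10, 8, 4, 9, 15, 14, 11, 13, 6, 7, 3, 16

Visit 2
2 → 12
12 → 1
1 → 5
5 → 10
10 → 8
5 → 4
4 → 9
4 → 15
15 → 14
14 → 11
14 → 13
13 → 6
6 → 7
1 → 3
1 → 16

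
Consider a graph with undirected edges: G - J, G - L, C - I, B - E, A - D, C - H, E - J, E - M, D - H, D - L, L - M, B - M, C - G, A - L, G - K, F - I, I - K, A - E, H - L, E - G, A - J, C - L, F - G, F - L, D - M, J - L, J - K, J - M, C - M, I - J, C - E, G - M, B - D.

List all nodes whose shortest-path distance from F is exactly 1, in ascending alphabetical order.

Level 0: F
Level 1: G, I, L
Level 2: A, C, D, E, H, J, K, M
Level 3: B

G, I, L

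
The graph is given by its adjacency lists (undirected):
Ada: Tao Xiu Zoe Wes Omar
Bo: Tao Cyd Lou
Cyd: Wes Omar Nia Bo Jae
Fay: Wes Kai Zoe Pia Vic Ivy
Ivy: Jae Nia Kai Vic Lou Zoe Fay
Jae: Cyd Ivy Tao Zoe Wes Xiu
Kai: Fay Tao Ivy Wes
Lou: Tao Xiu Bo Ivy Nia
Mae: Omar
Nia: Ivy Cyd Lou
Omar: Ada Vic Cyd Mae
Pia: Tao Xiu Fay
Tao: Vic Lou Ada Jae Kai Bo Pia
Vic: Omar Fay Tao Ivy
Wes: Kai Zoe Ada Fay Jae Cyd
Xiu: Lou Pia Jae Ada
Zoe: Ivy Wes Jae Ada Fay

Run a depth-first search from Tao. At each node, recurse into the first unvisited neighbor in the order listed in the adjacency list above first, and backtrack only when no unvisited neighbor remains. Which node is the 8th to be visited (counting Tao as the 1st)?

Cyd

Visit Tao
Tao → Vic
Vic → Omar
Omar → Ada
Ada → Xiu
Xiu → Lou
Lou → Bo
Bo → Cyd
Cyd → Wes
Wes → Kai
Kai → Fay
Fay → Zoe
Zoe → Ivy
Ivy → Jae
Ivy → Nia
Fay → Pia
Omar → Mae

Visit order: Tao, Vic, Omar, Ada, Xiu, Lou, Bo, Cyd, Wes, Kai, Fay, Zoe, Ivy, Jae, Nia, Pia, Mae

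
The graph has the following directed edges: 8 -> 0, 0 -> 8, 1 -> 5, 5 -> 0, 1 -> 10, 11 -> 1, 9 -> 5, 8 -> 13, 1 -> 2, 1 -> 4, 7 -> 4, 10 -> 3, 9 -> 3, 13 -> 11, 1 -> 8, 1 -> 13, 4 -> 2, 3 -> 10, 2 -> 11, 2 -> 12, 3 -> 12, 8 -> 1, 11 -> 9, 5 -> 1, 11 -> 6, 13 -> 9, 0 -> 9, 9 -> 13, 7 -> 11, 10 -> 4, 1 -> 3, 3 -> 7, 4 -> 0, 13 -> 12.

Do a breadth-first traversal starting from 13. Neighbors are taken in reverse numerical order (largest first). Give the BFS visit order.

Visit 13; enqueue 12, 11, 9 → queue [12, 11, 9]
Visit 12 → queue [11, 9]
Visit 11; enqueue 6, 1 → queue [9, 6, 1]
Visit 9; enqueue 5, 3 → queue [6, 1, 5, 3]
Visit 6 → queue [1, 5, 3]
Visit 1; enqueue 10, 8, 4, 2 → queue [5, 3, 10, 8, 4, 2]
Visit 5; enqueue 0 → queue [3, 10, 8, 4, 2, 0]
Visit 3; enqueue 7 → queue [10, 8, 4, 2, 0, 7]
Visit 10 → queue [8, 4, 2, 0, 7]
Visit 8 → queue [4, 2, 0, 7]
Visit 4 → queue [2, 0, 7]
Visit 2 → queue [0, 7]
Visit 0 → queue [7]
Visit 7 → queue []

13 12 11 9 6 1 5 3 10 8 4 2 0 7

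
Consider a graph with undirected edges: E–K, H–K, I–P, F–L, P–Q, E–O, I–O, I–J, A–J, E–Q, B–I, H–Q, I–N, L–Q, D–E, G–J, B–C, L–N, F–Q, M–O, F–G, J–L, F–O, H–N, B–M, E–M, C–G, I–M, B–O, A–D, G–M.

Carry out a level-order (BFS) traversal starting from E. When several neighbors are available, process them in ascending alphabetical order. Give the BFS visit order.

Visit E; enqueue D, K, M, O, Q → queue [D, K, M, O, Q]
Visit D; enqueue A → queue [K, M, O, Q, A]
Visit K; enqueue H → queue [M, O, Q, A, H]
Visit M; enqueue B, G, I → queue [O, Q, A, H, B, G, I]
Visit O; enqueue F → queue [Q, A, H, B, G, I, F]
Visit Q; enqueue L, P → queue [A, H, B, G, I, F, L, P]
Visit A; enqueue J → queue [H, B, G, I, F, L, P, J]
Visit H; enqueue N → queue [B, G, I, F, L, P, J, N]
Visit B; enqueue C → queue [G, I, F, L, P, J, N, C]
Visit G → queue [I, F, L, P, J, N, C]
Visit I → queue [F, L, P, J, N, C]
Visit F → queue [L, P, J, N, C]
Visit L → queue [P, J, N, C]
Visit P → queue [J, N, C]
Visit J → queue [N, C]
Visit N → queue [C]
Visit C → queue []

E → D → K → M → O → Q → A → H → B → G → I → F → L → P → J → N → C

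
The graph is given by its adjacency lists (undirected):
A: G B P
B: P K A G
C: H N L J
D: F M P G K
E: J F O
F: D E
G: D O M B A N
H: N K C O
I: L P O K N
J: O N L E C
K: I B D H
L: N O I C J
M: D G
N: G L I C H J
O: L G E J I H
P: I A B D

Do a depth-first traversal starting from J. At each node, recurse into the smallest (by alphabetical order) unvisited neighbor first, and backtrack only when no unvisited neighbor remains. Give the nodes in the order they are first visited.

J, C, H, K, B, A, G, D, F, E, O, I, L, N, P, M

Visit J
J → C
C → H
H → K
K → B
B → A
A → G
G → D
D → F
F → E
E → O
O → I
I → L
L → N
I → P
D → M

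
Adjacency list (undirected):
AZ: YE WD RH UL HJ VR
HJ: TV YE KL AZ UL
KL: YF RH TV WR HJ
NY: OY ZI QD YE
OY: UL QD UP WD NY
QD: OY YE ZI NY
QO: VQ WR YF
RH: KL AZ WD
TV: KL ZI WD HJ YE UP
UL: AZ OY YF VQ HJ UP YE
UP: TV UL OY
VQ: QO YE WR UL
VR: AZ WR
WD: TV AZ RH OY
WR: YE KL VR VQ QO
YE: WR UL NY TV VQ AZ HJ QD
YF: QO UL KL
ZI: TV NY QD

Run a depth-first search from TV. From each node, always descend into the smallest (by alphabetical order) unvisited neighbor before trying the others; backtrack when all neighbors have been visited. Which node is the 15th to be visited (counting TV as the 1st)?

Visit TV
TV → HJ
HJ → AZ
AZ → RH
RH → KL
KL → WR
WR → QO
QO → VQ
VQ → UL
UL → OY
OY → NY
NY → QD
QD → YE
QD → ZI
OY → UP
OY → WD
UL → YF
WR → VR

Visit order: TV, HJ, AZ, RH, KL, WR, QO, VQ, UL, OY, NY, QD, YE, ZI, UP, WD, YF, VR

UP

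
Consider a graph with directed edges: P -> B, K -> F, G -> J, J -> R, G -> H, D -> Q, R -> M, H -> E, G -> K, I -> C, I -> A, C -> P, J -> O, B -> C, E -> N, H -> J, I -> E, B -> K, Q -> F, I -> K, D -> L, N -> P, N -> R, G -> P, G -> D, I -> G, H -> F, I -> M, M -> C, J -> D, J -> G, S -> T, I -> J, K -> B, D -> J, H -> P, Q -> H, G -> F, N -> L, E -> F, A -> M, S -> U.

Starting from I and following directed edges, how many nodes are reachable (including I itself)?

18

BFS from I visits: I, A, C, E, G, J, K, M, P, F, N, D, H, O, R, B, L, Q
Reachable nodes: 18 of 21 total.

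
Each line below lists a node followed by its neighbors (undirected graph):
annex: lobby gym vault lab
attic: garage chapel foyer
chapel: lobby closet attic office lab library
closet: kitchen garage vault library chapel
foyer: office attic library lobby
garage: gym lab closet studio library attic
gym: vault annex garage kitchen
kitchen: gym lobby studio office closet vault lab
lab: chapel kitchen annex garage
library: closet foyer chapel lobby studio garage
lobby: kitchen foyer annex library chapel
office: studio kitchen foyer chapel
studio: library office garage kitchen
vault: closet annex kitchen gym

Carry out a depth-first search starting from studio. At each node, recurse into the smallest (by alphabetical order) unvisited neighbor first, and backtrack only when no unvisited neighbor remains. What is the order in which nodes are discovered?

studio garage attic chapel closet kitchen gym annex lab lobby foyer library office vault

Visit studio
studio → garage
garage → attic
attic → chapel
chapel → closet
closet → kitchen
kitchen → gym
gym → annex
annex → lab
annex → lobby
lobby → foyer
foyer → library
foyer → office
annex → vault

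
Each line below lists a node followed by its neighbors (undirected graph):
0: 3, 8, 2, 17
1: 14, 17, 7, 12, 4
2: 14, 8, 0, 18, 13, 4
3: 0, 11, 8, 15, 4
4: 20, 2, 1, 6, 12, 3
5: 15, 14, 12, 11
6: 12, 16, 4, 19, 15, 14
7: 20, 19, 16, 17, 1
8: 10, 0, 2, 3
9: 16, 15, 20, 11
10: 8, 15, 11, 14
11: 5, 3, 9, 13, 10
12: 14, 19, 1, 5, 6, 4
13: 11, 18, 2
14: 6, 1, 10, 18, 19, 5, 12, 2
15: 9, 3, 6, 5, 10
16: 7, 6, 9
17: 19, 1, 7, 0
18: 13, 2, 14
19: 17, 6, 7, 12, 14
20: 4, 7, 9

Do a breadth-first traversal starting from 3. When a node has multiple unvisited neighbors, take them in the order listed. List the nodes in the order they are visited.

3 → 0 → 11 → 8 → 15 → 4 → 2 → 17 → 5 → 9 → 13 → 10 → 6 → 20 → 1 → 12 → 14 → 18 → 19 → 7 → 16

Visit 3; enqueue 0, 11, 8, 15, 4 → queue [0, 11, 8, 15, 4]
Visit 0; enqueue 2, 17 → queue [11, 8, 15, 4, 2, 17]
Visit 11; enqueue 5, 9, 13, 10 → queue [8, 15, 4, 2, 17, 5, 9, 13, 10]
Visit 8 → queue [15, 4, 2, 17, 5, 9, 13, 10]
Visit 15; enqueue 6 → queue [4, 2, 17, 5, 9, 13, 10, 6]
Visit 4; enqueue 20, 1, 12 → queue [2, 17, 5, 9, 13, 10, 6, 20, 1, 12]
Visit 2; enqueue 14, 18 → queue [17, 5, 9, 13, 10, 6, 20, 1, 12, 14, 18]
Visit 17; enqueue 19, 7 → queue [5, 9, 13, 10, 6, 20, 1, 12, 14, 18, 19, 7]
Visit 5 → queue [9, 13, 10, 6, 20, 1, 12, 14, 18, 19, 7]
Visit 9; enqueue 16 → queue [13, 10, 6, 20, 1, 12, 14, 18, 19, 7, 16]
Visit 13 → queue [10, 6, 20, 1, 12, 14, 18, 19, 7, 16]
Visit 10 → queue [6, 20, 1, 12, 14, 18, 19, 7, 16]
Visit 6 → queue [20, 1, 12, 14, 18, 19, 7, 16]
Visit 20 → queue [1, 12, 14, 18, 19, 7, 16]
Visit 1 → queue [12, 14, 18, 19, 7, 16]
Visit 12 → queue [14, 18, 19, 7, 16]
Visit 14 → queue [18, 19, 7, 16]
Visit 18 → queue [19, 7, 16]
Visit 19 → queue [7, 16]
Visit 7 → queue [16]
Visit 16 → queue []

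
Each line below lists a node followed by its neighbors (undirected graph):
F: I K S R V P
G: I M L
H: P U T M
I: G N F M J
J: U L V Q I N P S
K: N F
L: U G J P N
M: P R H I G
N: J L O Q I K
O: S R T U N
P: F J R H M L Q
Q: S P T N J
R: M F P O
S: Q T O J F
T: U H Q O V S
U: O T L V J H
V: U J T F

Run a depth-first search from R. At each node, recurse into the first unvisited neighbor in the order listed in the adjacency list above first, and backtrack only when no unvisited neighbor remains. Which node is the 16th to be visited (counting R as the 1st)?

Visit R
R → M
M → P
P → F
F → I
I → G
G → L
L → U
U → O
O → S
S → Q
Q → T
T → H
T → V
V → J
J → N
N → K

Visit order: R, M, P, F, I, G, L, U, O, S, Q, T, H, V, J, N, K

N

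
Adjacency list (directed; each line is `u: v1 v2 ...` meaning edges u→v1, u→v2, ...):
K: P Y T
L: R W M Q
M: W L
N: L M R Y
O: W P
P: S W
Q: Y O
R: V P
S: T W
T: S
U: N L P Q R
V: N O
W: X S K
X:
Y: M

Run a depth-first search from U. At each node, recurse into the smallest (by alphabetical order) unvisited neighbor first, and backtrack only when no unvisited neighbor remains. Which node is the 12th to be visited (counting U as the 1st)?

Visit U
U → L
L → M
M → W
W → K
K → P
P → S
S → T
K → Y
W → X
L → Q
Q → O
L → R
R → V
V → N

Visit order: U, L, M, W, K, P, S, T, Y, X, Q, O, R, V, N

O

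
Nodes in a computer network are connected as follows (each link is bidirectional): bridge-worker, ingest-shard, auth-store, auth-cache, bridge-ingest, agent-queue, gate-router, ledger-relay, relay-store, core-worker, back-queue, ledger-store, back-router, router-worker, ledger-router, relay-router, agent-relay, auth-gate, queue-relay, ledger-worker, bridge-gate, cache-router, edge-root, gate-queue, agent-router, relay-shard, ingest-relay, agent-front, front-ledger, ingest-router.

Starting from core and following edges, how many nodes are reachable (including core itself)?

BFS from core visits: core, worker, bridge, ledger, router, gate, ingest, front, relay, store, agent, back, cache, auth, queue, shard
Reachable nodes: 16 of 18 total.

16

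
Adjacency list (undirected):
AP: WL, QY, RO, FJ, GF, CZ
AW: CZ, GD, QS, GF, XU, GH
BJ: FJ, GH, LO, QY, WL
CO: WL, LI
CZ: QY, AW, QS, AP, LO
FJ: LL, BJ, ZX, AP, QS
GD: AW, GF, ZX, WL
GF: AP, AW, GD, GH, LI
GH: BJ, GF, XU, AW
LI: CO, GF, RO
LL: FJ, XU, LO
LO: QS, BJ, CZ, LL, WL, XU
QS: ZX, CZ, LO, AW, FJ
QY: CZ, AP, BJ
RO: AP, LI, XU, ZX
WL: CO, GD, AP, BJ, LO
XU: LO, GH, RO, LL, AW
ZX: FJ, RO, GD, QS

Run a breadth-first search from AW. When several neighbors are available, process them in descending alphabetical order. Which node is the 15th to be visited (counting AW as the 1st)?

AP

Visit AW; enqueue XU, QS, GH, GF, GD, CZ → queue [XU, QS, GH, GF, GD, CZ]
Visit XU; enqueue RO, LO, LL → queue [QS, GH, GF, GD, CZ, RO, LO, LL]
Visit QS; enqueue ZX, FJ → queue [GH, GF, GD, CZ, RO, LO, LL, ZX, FJ]
Visit GH; enqueue BJ → queue [GF, GD, CZ, RO, LO, LL, ZX, FJ, BJ]
Visit GF; enqueue LI, AP → queue [GD, CZ, RO, LO, LL, ZX, FJ, BJ, LI, AP]
Visit GD; enqueue WL → queue [CZ, RO, LO, LL, ZX, FJ, BJ, LI, AP, WL]
Visit CZ; enqueue QY → queue [RO, LO, LL, ZX, FJ, BJ, LI, AP, WL, QY]
Visit RO → queue [LO, LL, ZX, FJ, BJ, LI, AP, WL, QY]
Visit LO → queue [LL, ZX, FJ, BJ, LI, AP, WL, QY]
Visit LL → queue [ZX, FJ, BJ, LI, AP, WL, QY]
Visit ZX → queue [FJ, BJ, LI, AP, WL, QY]
Visit FJ → queue [BJ, LI, AP, WL, QY]
Visit BJ → queue [LI, AP, WL, QY]
Visit LI; enqueue CO → queue [AP, WL, QY, CO]
Visit AP → queue [WL, QY, CO]
Visit WL → queue [QY, CO]
Visit QY → queue [CO]
Visit CO → queue []

Visit order: AW, XU, QS, GH, GF, GD, CZ, RO, LO, LL, ZX, FJ, BJ, LI, AP, WL, QY, CO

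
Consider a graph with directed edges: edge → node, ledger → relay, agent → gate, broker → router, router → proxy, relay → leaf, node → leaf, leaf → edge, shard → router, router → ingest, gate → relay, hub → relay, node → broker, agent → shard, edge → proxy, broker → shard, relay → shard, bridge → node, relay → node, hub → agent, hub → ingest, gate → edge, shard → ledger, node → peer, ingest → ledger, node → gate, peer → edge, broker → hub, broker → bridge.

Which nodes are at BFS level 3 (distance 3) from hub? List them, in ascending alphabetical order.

Level 0: hub
Level 1: agent, ingest, relay
Level 2: gate, leaf, ledger, node, shard
Level 3: broker, edge, peer, router
Level 4: bridge, proxy

broker, edge, peer, router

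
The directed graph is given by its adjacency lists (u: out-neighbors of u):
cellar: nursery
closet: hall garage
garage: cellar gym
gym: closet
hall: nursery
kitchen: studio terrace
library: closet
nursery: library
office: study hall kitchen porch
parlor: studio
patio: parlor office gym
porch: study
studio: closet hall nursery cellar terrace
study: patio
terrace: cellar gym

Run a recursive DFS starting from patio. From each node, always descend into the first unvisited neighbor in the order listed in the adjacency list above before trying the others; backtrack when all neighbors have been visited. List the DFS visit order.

patio -> parlor -> studio -> closet -> hall -> nursery -> library -> garage -> cellar -> gym -> terrace -> office -> study -> kitchen -> porch

Visit patio
patio → parlor
parlor → studio
studio → closet
closet → hall
hall → nursery
nursery → library
closet → garage
garage → cellar
garage → gym
studio → terrace
patio → office
office → study
office → kitchen
office → porch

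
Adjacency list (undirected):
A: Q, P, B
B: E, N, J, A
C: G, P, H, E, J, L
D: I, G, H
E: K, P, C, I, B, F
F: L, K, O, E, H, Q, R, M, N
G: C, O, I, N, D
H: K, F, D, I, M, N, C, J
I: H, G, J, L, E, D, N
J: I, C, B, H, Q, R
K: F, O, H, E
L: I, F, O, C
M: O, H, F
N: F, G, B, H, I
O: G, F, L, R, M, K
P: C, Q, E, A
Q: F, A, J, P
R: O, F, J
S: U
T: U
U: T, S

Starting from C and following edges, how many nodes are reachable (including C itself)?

BFS from C visits: C, P, L, J, H, G, E, Q, A, O, I, F, R, B, N, M, K, D
Reachable nodes: 18 of 21 total.

18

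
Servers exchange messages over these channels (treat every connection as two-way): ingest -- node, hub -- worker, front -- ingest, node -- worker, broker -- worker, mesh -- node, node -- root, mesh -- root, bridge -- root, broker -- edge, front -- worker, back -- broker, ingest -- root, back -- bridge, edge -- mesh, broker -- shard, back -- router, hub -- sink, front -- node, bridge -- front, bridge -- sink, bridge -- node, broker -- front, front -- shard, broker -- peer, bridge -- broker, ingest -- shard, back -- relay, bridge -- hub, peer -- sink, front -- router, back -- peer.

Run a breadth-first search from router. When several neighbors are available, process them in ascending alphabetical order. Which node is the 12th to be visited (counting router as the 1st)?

hub

Visit router; enqueue back, front → queue [back, front]
Visit back; enqueue bridge, broker, peer, relay → queue [front, bridge, broker, peer, relay]
Visit front; enqueue ingest, node, shard, worker → queue [bridge, broker, peer, relay, ingest, node, shard, worker]
Visit bridge; enqueue hub, root, sink → queue [broker, peer, relay, ingest, node, shard, worker, hub, root, sink]
Visit broker; enqueue edge → queue [peer, relay, ingest, node, shard, worker, hub, root, sink, edge]
Visit peer → queue [relay, ingest, node, shard, worker, hub, root, sink, edge]
Visit relay → queue [ingest, node, shard, worker, hub, root, sink, edge]
Visit ingest → queue [node, shard, worker, hub, root, sink, edge]
Visit node; enqueue mesh → queue [shard, worker, hub, root, sink, edge, mesh]
Visit shard → queue [worker, hub, root, sink, edge, mesh]
Visit worker → queue [hub, root, sink, edge, mesh]
Visit hub → queue [root, sink, edge, mesh]
Visit root → queue [sink, edge, mesh]
Visit sink → queue [edge, mesh]
Visit edge → queue [mesh]
Visit mesh → queue []

Visit order: router, back, front, bridge, broker, peer, relay, ingest, node, shard, worker, hub, root, sink, edge, mesh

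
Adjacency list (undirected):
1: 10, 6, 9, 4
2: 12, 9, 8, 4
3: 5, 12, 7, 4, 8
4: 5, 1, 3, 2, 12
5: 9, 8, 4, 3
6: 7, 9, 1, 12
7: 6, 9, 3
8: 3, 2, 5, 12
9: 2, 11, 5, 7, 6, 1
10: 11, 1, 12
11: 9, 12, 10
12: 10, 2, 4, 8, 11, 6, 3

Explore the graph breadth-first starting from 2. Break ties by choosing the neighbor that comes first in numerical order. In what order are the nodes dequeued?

Visit 2; enqueue 4, 8, 9, 12 → queue [4, 8, 9, 12]
Visit 4; enqueue 1, 3, 5 → queue [8, 9, 12, 1, 3, 5]
Visit 8 → queue [9, 12, 1, 3, 5]
Visit 9; enqueue 6, 7, 11 → queue [12, 1, 3, 5, 6, 7, 11]
Visit 12; enqueue 10 → queue [1, 3, 5, 6, 7, 11, 10]
Visit 1 → queue [3, 5, 6, 7, 11, 10]
Visit 3 → queue [5, 6, 7, 11, 10]
Visit 5 → queue [6, 7, 11, 10]
Visit 6 → queue [7, 11, 10]
Visit 7 → queue [11, 10]
Visit 11 → queue [10]
Visit 10 → queue []

2 -> 4 -> 8 -> 9 -> 12 -> 1 -> 3 -> 5 -> 6 -> 7 -> 11 -> 10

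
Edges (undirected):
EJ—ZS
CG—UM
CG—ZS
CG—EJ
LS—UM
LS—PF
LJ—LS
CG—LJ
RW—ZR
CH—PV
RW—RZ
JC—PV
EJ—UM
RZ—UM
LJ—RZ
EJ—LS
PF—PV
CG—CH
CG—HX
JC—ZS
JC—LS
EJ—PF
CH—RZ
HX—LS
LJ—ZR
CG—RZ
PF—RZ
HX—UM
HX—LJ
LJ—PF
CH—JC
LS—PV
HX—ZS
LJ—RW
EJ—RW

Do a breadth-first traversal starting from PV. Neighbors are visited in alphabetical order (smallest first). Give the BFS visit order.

Visit PV; enqueue CH, JC, LS, PF → queue [CH, JC, LS, PF]
Visit CH; enqueue CG, RZ → queue [JC, LS, PF, CG, RZ]
Visit JC; enqueue ZS → queue [LS, PF, CG, RZ, ZS]
Visit LS; enqueue EJ, HX, LJ, UM → queue [PF, CG, RZ, ZS, EJ, HX, LJ, UM]
Visit PF → queue [CG, RZ, ZS, EJ, HX, LJ, UM]
Visit CG → queue [RZ, ZS, EJ, HX, LJ, UM]
Visit RZ; enqueue RW → queue [ZS, EJ, HX, LJ, UM, RW]
Visit ZS → queue [EJ, HX, LJ, UM, RW]
Visit EJ → queue [HX, LJ, UM, RW]
Visit HX → queue [LJ, UM, RW]
Visit LJ; enqueue ZR → queue [UM, RW, ZR]
Visit UM → queue [RW, ZR]
Visit RW → queue [ZR]
Visit ZR → queue []

PV, CH, JC, LS, PF, CG, RZ, ZS, EJ, HX, LJ, UM, RW, ZR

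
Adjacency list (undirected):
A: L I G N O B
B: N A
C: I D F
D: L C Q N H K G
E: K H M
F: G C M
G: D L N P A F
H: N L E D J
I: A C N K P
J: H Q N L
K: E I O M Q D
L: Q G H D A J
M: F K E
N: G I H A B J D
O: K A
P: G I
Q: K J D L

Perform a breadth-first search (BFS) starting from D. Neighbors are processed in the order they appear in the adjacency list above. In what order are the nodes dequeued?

D, L, C, Q, N, H, K, G, A, J, I, F, B, E, O, M, P

Visit D; enqueue L, C, Q, N, H, K, G → queue [L, C, Q, N, H, K, G]
Visit L; enqueue A, J → queue [C, Q, N, H, K, G, A, J]
Visit C; enqueue I, F → queue [Q, N, H, K, G, A, J, I, F]
Visit Q → queue [N, H, K, G, A, J, I, F]
Visit N; enqueue B → queue [H, K, G, A, J, I, F, B]
Visit H; enqueue E → queue [K, G, A, J, I, F, B, E]
Visit K; enqueue O, M → queue [G, A, J, I, F, B, E, O, M]
Visit G; enqueue P → queue [A, J, I, F, B, E, O, M, P]
Visit A → queue [J, I, F, B, E, O, M, P]
Visit J → queue [I, F, B, E, O, M, P]
Visit I → queue [F, B, E, O, M, P]
Visit F → queue [B, E, O, M, P]
Visit B → queue [E, O, M, P]
Visit E → queue [O, M, P]
Visit O → queue [M, P]
Visit M → queue [P]
Visit P → queue []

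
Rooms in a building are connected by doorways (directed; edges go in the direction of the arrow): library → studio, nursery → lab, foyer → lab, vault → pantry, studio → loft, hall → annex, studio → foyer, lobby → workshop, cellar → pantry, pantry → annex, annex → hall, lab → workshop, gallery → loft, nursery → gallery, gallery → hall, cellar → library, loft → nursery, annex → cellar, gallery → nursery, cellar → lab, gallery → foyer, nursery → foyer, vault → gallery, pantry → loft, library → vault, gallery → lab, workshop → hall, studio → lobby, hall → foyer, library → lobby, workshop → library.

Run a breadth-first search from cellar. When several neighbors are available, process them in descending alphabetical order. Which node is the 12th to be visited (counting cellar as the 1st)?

hall

Visit cellar; enqueue pantry, library, lab → queue [pantry, library, lab]
Visit pantry; enqueue loft, annex → queue [library, lab, loft, annex]
Visit library; enqueue vault, studio, lobby → queue [lab, loft, annex, vault, studio, lobby]
Visit lab; enqueue workshop → queue [loft, annex, vault, studio, lobby, workshop]
Visit loft; enqueue nursery → queue [annex, vault, studio, lobby, workshop, nursery]
Visit annex; enqueue hall → queue [vault, studio, lobby, workshop, nursery, hall]
Visit vault; enqueue gallery → queue [studio, lobby, workshop, nursery, hall, gallery]
Visit studio; enqueue foyer → queue [lobby, workshop, nursery, hall, gallery, foyer]
Visit lobby → queue [workshop, nursery, hall, gallery, foyer]
Visit workshop → queue [nursery, hall, gallery, foyer]
Visit nursery → queue [hall, gallery, foyer]
Visit hall → queue [gallery, foyer]
Visit gallery → queue [foyer]
Visit foyer → queue []

Visit order: cellar, pantry, library, lab, loft, annex, vault, studio, lobby, workshop, nursery, hall, gallery, foyer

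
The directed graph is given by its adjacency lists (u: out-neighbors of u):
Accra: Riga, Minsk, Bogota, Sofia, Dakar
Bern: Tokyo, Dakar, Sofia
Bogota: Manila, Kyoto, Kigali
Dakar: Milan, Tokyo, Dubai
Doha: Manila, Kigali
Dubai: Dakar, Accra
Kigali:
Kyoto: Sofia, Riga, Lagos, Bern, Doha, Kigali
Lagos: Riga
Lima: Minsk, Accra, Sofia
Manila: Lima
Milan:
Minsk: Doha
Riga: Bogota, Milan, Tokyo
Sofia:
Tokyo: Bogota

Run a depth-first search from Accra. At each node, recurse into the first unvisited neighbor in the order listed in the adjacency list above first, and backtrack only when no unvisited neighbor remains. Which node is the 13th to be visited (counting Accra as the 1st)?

Tokyo

Visit Accra
Accra → Riga
Riga → Bogota
Bogota → Manila
Manila → Lima
Lima → Minsk
Minsk → Doha
Doha → Kigali
Lima → Sofia
Bogota → Kyoto
Kyoto → Lagos
Kyoto → Bern
Bern → Tokyo
Bern → Dakar
Dakar → Milan
Dakar → Dubai

Visit order: Accra, Riga, Bogota, Manila, Lima, Minsk, Doha, Kigali, Sofia, Kyoto, Lagos, Bern, Tokyo, Dakar, Milan, Dubai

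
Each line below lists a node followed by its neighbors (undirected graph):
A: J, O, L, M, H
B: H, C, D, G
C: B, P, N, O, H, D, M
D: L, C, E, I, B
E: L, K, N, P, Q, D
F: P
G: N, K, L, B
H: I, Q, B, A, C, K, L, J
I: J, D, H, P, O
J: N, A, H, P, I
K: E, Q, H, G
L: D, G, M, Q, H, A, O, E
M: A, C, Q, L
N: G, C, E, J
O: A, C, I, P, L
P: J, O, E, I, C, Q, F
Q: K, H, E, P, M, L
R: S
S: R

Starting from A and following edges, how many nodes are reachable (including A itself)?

17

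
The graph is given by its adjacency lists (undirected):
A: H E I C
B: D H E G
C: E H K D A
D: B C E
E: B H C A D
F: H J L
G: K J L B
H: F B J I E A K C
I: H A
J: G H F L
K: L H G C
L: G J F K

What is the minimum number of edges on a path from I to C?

2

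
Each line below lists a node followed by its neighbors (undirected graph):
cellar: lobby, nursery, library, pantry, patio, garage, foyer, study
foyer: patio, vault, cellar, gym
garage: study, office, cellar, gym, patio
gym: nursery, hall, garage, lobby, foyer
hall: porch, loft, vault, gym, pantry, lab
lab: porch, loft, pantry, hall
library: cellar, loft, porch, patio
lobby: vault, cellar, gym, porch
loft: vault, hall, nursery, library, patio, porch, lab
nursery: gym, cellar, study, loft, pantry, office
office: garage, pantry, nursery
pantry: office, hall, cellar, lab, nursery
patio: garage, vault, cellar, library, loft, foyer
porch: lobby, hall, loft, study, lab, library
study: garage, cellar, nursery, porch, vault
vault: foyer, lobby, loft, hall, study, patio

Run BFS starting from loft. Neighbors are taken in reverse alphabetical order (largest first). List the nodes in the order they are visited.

loft, vault, porch, patio, nursery, library, lab, hall, study, lobby, foyer, garage, cellar, pantry, office, gym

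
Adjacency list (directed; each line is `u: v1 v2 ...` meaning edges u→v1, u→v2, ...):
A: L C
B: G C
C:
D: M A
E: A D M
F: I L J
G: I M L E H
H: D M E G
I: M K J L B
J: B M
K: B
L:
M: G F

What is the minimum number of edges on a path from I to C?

2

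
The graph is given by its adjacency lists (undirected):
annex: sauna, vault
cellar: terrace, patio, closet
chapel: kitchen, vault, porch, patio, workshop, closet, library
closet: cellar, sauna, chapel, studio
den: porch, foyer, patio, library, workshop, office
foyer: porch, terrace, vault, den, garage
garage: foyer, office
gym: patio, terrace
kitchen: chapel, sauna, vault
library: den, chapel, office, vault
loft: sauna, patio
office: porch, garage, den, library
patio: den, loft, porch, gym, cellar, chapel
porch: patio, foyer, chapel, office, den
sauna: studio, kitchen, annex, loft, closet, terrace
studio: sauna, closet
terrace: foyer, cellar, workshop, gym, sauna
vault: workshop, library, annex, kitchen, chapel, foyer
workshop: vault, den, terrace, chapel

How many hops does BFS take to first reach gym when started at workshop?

2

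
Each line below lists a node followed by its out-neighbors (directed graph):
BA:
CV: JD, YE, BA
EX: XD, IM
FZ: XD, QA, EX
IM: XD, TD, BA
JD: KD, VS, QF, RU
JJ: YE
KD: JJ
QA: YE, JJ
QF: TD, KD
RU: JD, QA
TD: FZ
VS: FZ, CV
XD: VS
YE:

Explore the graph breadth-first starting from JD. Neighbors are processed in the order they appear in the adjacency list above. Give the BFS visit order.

Visit JD; enqueue KD, VS, QF, RU → queue [KD, VS, QF, RU]
Visit KD; enqueue JJ → queue [VS, QF, RU, JJ]
Visit VS; enqueue FZ, CV → queue [QF, RU, JJ, FZ, CV]
Visit QF; enqueue TD → queue [RU, JJ, FZ, CV, TD]
Visit RU; enqueue QA → queue [JJ, FZ, CV, TD, QA]
Visit JJ; enqueue YE → queue [FZ, CV, TD, QA, YE]
Visit FZ; enqueue XD, EX → queue [CV, TD, QA, YE, XD, EX]
Visit CV; enqueue BA → queue [TD, QA, YE, XD, EX, BA]
Visit TD → queue [QA, YE, XD, EX, BA]
Visit QA → queue [YE, XD, EX, BA]
Visit YE → queue [XD, EX, BA]
Visit XD → queue [EX, BA]
Visit EX; enqueue IM → queue [BA, IM]
Visit BA → queue [IM]
Visit IM → queue []

JD -> KD -> VS -> QF -> RU -> JJ -> FZ -> CV -> TD -> QA -> YE -> XD -> EX -> BA -> IM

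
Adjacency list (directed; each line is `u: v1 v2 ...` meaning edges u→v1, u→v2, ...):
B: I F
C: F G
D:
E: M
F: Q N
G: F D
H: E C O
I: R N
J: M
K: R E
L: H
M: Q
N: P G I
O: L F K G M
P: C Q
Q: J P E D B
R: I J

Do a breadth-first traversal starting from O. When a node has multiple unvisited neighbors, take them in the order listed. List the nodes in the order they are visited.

O L F K G M H Q N R E D C J P B I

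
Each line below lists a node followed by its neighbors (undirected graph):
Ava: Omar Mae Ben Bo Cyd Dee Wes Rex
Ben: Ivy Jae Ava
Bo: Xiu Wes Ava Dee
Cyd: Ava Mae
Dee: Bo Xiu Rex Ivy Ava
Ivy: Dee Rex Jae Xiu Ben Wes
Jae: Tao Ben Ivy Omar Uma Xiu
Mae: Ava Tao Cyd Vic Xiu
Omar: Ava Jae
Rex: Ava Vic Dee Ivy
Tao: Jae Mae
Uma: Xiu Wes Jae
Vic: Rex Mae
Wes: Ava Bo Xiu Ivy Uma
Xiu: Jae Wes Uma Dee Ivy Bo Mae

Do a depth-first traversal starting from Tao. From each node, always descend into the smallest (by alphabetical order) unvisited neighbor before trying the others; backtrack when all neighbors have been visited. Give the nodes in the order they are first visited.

Tao, Jae, Ben, Ava, Bo, Dee, Ivy, Rex, Vic, Mae, Cyd, Xiu, Uma, Wes, Omar

Visit Tao
Tao → Jae
Jae → Ben
Ben → Ava
Ava → Bo
Bo → Dee
Dee → Ivy
Ivy → Rex
Rex → Vic
Vic → Mae
Mae → Cyd
Mae → Xiu
Xiu → Uma
Uma → Wes
Ava → Omar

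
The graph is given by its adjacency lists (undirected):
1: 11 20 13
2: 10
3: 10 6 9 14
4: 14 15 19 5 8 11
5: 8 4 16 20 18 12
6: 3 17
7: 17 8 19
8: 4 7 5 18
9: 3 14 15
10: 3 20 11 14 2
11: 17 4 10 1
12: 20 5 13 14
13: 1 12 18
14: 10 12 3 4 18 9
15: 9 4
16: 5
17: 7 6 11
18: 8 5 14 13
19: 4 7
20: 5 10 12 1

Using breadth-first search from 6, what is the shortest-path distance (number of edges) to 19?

Level 0: 6
Level 1: 3, 17
Level 2: 7, 9, 10, 11, 14
Level 3: 1, 2, 4, 8, 12, 15, 18, 19, 20
Level 4: 5, 13
Level 5: 16
19 first appears at level 3.

3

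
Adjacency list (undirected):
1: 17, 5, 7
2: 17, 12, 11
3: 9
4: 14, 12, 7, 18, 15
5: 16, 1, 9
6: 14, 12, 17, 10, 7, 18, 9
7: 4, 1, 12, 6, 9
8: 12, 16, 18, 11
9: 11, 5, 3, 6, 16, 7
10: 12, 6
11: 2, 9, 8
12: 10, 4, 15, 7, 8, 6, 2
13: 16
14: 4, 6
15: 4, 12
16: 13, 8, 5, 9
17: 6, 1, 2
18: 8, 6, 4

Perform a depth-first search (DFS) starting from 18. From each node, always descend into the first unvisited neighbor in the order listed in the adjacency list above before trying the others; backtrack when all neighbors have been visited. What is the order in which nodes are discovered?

18 8 12 10 6 14 4 7 1 17 2 11 9 5 16 13 3 15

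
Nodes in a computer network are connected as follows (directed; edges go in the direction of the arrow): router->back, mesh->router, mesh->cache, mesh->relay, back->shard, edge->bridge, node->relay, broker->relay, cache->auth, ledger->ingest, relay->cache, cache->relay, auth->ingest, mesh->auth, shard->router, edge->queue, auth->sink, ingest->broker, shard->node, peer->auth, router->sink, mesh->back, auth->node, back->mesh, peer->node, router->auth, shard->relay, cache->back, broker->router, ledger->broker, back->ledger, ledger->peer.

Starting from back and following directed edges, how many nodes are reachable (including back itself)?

BFS from back visits: back, ledger, mesh, shard, broker, ingest, peer, auth, cache, relay, router, node, sink
Reachable nodes: 13 of 16 total.

13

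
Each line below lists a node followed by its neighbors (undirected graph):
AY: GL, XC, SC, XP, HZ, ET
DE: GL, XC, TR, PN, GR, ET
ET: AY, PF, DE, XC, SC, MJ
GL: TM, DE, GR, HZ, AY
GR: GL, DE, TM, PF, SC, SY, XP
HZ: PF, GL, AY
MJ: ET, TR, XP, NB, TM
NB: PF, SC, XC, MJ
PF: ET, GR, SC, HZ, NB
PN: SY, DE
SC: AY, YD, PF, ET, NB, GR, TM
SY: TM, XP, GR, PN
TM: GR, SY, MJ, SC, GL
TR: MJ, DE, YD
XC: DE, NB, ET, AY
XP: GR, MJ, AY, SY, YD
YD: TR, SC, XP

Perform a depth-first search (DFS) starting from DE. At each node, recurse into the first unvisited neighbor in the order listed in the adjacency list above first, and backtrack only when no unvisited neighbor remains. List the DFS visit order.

Visit DE
DE → GL
GL → TM
TM → GR
GR → PF
PF → ET
ET → AY
AY → XC
XC → NB
NB → SC
SC → YD
YD → TR
TR → MJ
MJ → XP
XP → SY
SY → PN
AY → HZ

DE → GL → TM → GR → PF → ET → AY → XC → NB → SC → YD → TR → MJ → XP → SY → PN → HZ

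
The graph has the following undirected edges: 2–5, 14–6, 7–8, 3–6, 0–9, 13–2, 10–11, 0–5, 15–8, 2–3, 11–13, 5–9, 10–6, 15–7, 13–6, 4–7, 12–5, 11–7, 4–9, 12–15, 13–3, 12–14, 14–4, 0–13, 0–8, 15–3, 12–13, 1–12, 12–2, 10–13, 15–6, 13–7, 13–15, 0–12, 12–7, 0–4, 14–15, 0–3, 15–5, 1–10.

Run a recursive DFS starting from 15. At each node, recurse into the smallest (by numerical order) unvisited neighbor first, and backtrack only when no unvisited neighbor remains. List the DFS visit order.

Visit 15
15 → 3
3 → 0
0 → 4
4 → 7
7 → 8
7 → 11
11 → 10
10 → 1
1 → 12
12 → 2
2 → 5
5 → 9
2 → 13
13 → 6
6 → 14

15 → 3 → 0 → 4 → 7 → 8 → 11 → 10 → 1 → 12 → 2 → 5 → 9 → 13 → 6 → 14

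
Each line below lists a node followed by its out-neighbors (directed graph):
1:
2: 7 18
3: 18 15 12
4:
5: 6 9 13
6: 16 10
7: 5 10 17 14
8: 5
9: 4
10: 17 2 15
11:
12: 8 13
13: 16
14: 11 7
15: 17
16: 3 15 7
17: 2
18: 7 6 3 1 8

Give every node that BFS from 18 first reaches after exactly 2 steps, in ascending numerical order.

Level 0: 18
Level 1: 1, 3, 6, 7, 8
Level 2: 5, 10, 12, 14, 15, 16, 17
Level 3: 2, 9, 11, 13
Level 4: 4

5, 10, 12, 14, 15, 16, 17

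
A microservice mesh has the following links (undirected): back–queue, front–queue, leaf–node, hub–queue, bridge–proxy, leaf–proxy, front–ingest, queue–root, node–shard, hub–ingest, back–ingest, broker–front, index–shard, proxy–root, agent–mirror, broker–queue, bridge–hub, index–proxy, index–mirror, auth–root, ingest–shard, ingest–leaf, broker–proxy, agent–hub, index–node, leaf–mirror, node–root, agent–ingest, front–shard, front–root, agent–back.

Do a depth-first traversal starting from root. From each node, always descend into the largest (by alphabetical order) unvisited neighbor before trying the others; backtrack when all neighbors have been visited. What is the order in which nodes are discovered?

Visit root
root → queue
queue → hub
hub → ingest
ingest → shard
shard → node
node → leaf
leaf → proxy
proxy → index
index → mirror
mirror → agent
agent → back
proxy → broker
broker → front
proxy → bridge
root → auth

root → queue → hub → ingest → shard → node → leaf → proxy → index → mirror → agent → back → broker → front → bridge → auth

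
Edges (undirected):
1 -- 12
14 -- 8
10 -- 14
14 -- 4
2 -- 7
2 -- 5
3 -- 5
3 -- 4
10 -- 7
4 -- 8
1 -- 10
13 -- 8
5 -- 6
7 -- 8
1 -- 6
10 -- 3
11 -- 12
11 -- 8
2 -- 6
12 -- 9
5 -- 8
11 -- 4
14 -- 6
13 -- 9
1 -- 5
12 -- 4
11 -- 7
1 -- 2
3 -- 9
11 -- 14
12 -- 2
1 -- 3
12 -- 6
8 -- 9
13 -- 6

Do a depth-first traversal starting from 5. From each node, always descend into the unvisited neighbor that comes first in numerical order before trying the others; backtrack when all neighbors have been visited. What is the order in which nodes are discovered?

Visit 5
5 → 1
1 → 2
2 → 6
6 → 12
12 → 4
4 → 3
3 → 9
9 → 8
8 → 7
7 → 10
10 → 14
14 → 11
8 → 13

5, 1, 2, 6, 12, 4, 3, 9, 8, 7, 10, 14, 11, 13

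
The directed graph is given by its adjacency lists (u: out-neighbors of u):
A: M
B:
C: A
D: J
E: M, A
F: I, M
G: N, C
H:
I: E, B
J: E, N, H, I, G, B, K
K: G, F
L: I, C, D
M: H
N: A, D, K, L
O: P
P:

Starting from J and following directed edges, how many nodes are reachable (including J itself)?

14

BFS from J visits: J, B, E, G, H, I, K, N, A, M, C, F, D, L
Reachable nodes: 14 of 16 total.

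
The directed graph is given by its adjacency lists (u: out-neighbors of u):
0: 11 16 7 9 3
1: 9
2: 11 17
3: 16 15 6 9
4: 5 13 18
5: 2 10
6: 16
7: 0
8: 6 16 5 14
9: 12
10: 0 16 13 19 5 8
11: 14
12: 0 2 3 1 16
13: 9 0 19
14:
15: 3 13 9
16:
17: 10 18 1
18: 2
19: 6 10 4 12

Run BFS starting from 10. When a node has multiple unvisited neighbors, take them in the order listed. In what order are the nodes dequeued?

10, 0, 16, 13, 19, 5, 8, 11, 7, 9, 3, 6, 4, 12, 2, 14, 15, 18, 1, 17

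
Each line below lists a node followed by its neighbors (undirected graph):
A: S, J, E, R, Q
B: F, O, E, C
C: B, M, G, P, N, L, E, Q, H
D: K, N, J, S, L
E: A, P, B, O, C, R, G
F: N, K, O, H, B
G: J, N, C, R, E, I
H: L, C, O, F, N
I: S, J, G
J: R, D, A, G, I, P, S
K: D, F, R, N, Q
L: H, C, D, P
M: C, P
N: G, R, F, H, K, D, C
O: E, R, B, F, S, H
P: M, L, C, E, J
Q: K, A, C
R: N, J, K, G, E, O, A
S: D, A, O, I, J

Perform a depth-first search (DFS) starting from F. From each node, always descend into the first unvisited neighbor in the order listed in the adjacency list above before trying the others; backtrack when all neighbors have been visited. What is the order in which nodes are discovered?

Visit F
F → N
N → G
G → J
J → R
R → K
K → D
D → S
S → A
A → E
E → P
P → M
M → C
C → B
B → O
O → H
H → L
C → Q
S → I

F → N → G → J → R → K → D → S → A → E → P → M → C → B → O → H → L → Q → I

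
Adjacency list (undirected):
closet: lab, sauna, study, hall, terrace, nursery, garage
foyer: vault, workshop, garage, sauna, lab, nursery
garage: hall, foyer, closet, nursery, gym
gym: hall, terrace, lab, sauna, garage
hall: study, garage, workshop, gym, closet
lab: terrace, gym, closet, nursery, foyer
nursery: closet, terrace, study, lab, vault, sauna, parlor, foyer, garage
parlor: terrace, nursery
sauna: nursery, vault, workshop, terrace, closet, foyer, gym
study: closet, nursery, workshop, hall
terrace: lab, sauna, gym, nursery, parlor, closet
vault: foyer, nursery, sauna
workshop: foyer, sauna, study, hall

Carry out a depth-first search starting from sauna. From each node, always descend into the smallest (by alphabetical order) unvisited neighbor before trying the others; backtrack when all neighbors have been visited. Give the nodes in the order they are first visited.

sauna, closet, garage, foyer, lab, gym, hall, study, nursery, parlor, terrace, vault, workshop

Visit sauna
sauna → closet
closet → garage
garage → foyer
foyer → lab
lab → gym
gym → hall
hall → study
study → nursery
nursery → parlor
parlor → terrace
nursery → vault
study → workshop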